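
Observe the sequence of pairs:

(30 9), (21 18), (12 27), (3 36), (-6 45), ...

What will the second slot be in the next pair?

First slot: 30, 21, 12, 3, -6 → -15 (−9 each step).
Second slot goes 9, 18, 27, 36, 45 → 54 (together with the first slot always sums to 39).

54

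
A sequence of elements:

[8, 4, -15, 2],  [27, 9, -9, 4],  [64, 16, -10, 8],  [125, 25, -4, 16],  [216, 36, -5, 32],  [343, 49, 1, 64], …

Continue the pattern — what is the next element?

First value: perfect cubes: 2³, 3³, 4³, …, so 8, 27, 64, 125, 216, 343 → 512.
Second value: perfect squares: 2², 3², 4², …, so 4, 9, 16, 25, 36, 49 → 64.
Third value: -15, -9, -10, -4, -5, 1 → 0 (alternating steps +6, −1, +6, −1, …).
Fourth value goes 2, 4, 8, 16, 32, 64 → 128 (×2 each step).
Putting it together: [512, 64, 0, 128].

[512, 64, 0, 128]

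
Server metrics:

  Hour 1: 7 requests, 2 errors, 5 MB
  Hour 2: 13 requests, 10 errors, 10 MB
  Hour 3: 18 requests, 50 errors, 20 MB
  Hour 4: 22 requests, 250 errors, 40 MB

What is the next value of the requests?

25

Requests: 7, 13, 18, 22 → 25 (differences are 6, 5, 4, … (decreasing by 1 each time)).
Errors: ×5 each step; 2, 10, 50, 250 → 1250.
MB: ×2 each step; 5, 10, 20, 40 → 80.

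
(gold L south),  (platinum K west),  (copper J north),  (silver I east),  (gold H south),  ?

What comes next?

(platinum G west)

Metal goes gold, platinum, copper, silver, gold → platinum (repeats gold → platinum → copper → silver).
Letter goes L, K, J, I, H → G (letters move back 1 place in the alphabet).
Direction: repeats south → west → north → east, so south, west, north, east, south → west.
So the next triple is (platinum G west).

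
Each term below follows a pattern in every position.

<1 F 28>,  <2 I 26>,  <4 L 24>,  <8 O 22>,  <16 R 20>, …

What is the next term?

First slot goes 1, 2, 4, 8, 16 → 32 (×2 each step).
Letter: letters move forward 3 places in the alphabet, so F, I, L, O, R → U.
Third slot: −2 each step, so 28, 26, 24, 22, 20 → 18.
So the next term is <32 U 18>.

<32 U 18>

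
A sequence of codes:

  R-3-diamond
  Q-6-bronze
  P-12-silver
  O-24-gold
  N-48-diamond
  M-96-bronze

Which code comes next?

L-192-silver

For the letter, letters move back 1 place in the alphabet: R, Q, P, O, N, M → L.
Second component goes 3, 6, 12, 24, 48, 96 → 192 (×2 each step).
Rank goes diamond, bronze, silver, gold, diamond, bronze → silver (repeats diamond → bronze → silver → gold).
Combining the parts gives L-192-silver.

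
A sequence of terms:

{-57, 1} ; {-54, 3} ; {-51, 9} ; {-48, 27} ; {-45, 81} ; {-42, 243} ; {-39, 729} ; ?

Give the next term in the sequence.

{-36, 2187}

First component: +3 each step; -57, -54, -51, -48, -45, -42, -39 → -36.
Second component: ×3 each step; 1, 3, 9, 27, 81, 243, 729 → 2187.
Combining the parts gives {-36, 2187}.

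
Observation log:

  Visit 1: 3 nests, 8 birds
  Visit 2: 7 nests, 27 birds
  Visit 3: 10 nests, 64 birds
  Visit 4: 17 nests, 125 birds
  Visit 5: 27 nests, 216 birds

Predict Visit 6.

44 nests, 343 birds

For the nests, each term is the sum of the two before it: 3, 7, 10, 17, 27 → 44.
Birds: 8, 27, 64, 125, 216 → 343 (perfect cubes: 2³, 3³, 4³, …).
So the next record is 44 nests, 343 birds.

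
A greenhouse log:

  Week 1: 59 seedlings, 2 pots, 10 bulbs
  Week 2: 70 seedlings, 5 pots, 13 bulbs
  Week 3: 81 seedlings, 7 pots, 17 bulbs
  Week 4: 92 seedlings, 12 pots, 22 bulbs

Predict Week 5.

For the seedlings, +11 each step: 59, 70, 81, 92 → 103.
Pots: each term is the sum of the two before it; 2, 5, 7, 12 → 19.
Bulbs: differences are 3, 4, 5, … (increasing by 1 each time); 10, 13, 17, 22 → 28.
So the next record is 103 seedlings, 19 pots, 28 bulbs.

103 seedlings, 19 pots, 28 bulbs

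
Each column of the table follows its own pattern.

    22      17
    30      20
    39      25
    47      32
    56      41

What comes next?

First component: alternating steps +8, +9, +8, +9, …, so 22, 30, 39, 47, 56 → 64.
Second component goes 17, 20, 25, 32, 41 → 52 (differences are 3, 5, 7, … (increasing by 2 each time)).
Putting it together: 64  52.

64  52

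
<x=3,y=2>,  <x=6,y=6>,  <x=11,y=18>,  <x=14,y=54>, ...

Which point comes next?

<x=19,y=162>

X: alternating steps +3, +5, +3, +5, …; 3, 6, 11, 14 → 19.
Y: ×3 each step; 2, 6, 18, 54 → 162.
So the next point is <x=19,y=162>.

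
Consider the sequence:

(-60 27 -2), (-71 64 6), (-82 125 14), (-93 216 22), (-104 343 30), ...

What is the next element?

First part: -60, -71, -82, -93, -104 → -115 (−11 each step).
For the second part, perfect cubes: 3³, 4³, 5³, …: 27, 64, 125, 216, 343 → 512.
For the third part, +8 each step: -2, 6, 14, 22, 30 → 38.
Putting it together: (-115 512 38).

(-115 512 38)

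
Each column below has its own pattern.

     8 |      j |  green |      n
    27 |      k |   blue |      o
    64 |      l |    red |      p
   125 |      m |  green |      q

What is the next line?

216  n  blue  r

First component: perfect cubes: 2³, 3³, 4³, …, so 8, 27, 64, 125 → 216.
First letter: j, k, l, m → n (letters move forward 1 place in the alphabet).
Colour: repeats green → blue → red, so green, blue, red, green → blue.
Second letter — letters move forward 1 place in the alphabet: n, o, p, q → r.
Putting it together: 216  n  blue  r.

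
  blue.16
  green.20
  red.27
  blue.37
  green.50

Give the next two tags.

red.66 then blue.85

Colour: repeats blue → green → red, so blue, green, red, blue, green → red → blue.
Second component: 16, 20, 27, 37, 50 → 66 → 85 (differences are 4, 7, 10, … (increasing by 3 each time)).
So the next two tags are red.66 and blue.85.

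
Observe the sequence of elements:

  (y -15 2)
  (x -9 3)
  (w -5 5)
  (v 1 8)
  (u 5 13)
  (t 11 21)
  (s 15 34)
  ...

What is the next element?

Letter — letters move back 1 place in the alphabet: y, x, w, v, u, t, s → r.
Second slot: -15, -9, -5, 1, 5, 11, 15 → 21 (alternating steps +6, +4, +6, +4, …).
For the third slot, each term is the sum of the two before it: 2, 3, 5, 8, 13, 21, 34 → 55.
Putting it together: (r 21 55).

(r 21 55)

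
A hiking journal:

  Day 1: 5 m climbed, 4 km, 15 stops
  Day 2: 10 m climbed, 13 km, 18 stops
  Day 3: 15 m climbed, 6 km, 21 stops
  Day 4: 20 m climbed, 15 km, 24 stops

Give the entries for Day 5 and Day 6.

M climbed: 5, 10, 15, 20 → 25 → 30 (+5 each step).
For the km, alternating steps +9, −7, +9, −7, …: 4, 13, 6, 15 → 8 → 17.
For the stops, +3 each step: 15, 18, 21, 24 → 27 → 30.
Putting the parts together: 25 m climbed, 8 km, 27 stops and then 30 m climbed, 17 km, 30 stops.

25 m climbed, 8 km, 27 stops; 30 m climbed, 17 km, 30 stops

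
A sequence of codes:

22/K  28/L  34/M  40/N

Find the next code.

First component — +6 each step: 22, 28, 34, 40 → 46.
Letter — letters move forward 1 place in the alphabet: K, L, M, N → O.
Putting it together: 46/O.

46/O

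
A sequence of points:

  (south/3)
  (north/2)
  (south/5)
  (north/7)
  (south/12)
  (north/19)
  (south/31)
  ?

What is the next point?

(north/50)

Direction: alternates south ↔ north; south, north, south, north, south, north, south → north.
Second part: each term is the sum of the two before it, so 3, 2, 5, 7, 12, 19, 31 → 50.
Combining the parts gives (north/50).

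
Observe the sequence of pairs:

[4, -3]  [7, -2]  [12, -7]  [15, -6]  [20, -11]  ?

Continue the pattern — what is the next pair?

First entry goes 4, 7, 12, 15, 20 → 23 (alternating steps +3, +5, +3, +5, …).
Second entry: alternating steps +1, −5, +1, −5, …, so -3, -2, -7, -6, -11 → -10.
So the next pair is [23, -10].

[23, -10]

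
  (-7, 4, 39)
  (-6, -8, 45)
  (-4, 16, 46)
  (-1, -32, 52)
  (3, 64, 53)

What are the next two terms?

(8, -128, 59), (14, 256, 60)

First component: differences are 1, 2, 3, … (increasing by 1 each time), so -7, -6, -4, -1, 3 → 8 → 14.
Second component: 4, -8, 16, -32, 64 → -128 → 256 (×(-2) each step).
Third component: alternating steps +6, +1, +6, +1, …, so 39, 45, 46, 52, 53 → 59 → 60.
So the next two terms are (8, -128, 59) and (14, 256, 60).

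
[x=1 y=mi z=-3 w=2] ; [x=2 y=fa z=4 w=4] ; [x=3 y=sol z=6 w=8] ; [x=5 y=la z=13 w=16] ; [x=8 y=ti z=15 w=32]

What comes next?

[x=13 y=do z=22 w=64]

X: each term is the sum of the two before it; 1, 2, 3, 5, 8 → 13.
Y: runs through the solfège scale do→ti, so mi, fa, sol, la, ti → do.
Z goes -3, 4, 6, 13, 15 → 22 (alternating steps +7, +2, +7, +2, …).
W — ×2 each step: 2, 4, 8, 16, 32 → 64.
So the next tuple is [x=13 y=do z=22 w=64].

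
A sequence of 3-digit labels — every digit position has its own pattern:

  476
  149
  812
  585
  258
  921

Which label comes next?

First digit: −3 each step, mod 10; 4, 1, 8, 5, 2, 9 → 6.
Second digit goes 7, 4, 1, 8, 5, 2 → 9 (−3 each step, mod 10).
Third digit — +3 each step, mod 10: 6, 9, 2, 5, 8, 1 → 4.
Combining the parts gives 694.

694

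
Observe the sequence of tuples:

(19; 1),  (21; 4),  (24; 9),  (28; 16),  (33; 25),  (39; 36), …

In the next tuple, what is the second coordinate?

49

First coordinate: 19, 21, 24, 28, 33, 39 → 46 (differences are 2, 3, 4, … (increasing by 1 each time)).
Second coordinate goes 1, 4, 9, 16, 25, 36 → 49 (perfect squares: 1², 2², 3², …).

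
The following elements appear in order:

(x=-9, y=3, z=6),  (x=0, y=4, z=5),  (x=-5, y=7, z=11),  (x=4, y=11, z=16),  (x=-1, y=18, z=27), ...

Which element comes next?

(x=8, y=29, z=43)

X: alternating steps +9, −5, +9, −5, …; -9, 0, -5, 4, -1 → 8.
Y: 3, 4, 7, 11, 18 → 29 (each term is the sum of the two before it).
Z — each term is the sum of the two before it: 6, 5, 11, 16, 27 → 43.
Combining the parts gives (x=8, y=29, z=43).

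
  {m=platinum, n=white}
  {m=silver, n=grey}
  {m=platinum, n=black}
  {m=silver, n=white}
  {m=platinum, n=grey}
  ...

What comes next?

{m=silver, n=black}

M — alternates platinum ↔ silver: platinum, silver, platinum, silver, platinum → silver.
N goes white, grey, black, white, grey → black (repeats white → grey → black).
Combining the parts gives {m=silver, n=black}.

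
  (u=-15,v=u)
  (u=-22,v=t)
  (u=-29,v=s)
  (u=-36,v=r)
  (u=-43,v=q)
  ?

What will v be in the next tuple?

p

V goes u, t, s, r, q → p (letters move back 1 place in the alphabet).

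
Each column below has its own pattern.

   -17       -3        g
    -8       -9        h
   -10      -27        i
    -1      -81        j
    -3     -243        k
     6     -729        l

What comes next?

First component — alternating steps +9, −2, +9, −2, …: -17, -8, -10, -1, -3, 6 → 4.
Second component: ×3 each step, so -3, -9, -27, -81, -243, -729 → -2187.
Letter: letters move forward 1 place in the alphabet; g, h, i, j, k, l → m.
So the next row is 4  -2187  m.

4  -2187  m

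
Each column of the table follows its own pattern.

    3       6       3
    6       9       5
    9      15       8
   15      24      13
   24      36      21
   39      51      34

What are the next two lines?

63  69  55; 102  90  89

First component: each term is the sum of the two before it; 3, 6, 9, 15, 24, 39 → 63 → 102.
Second component: 6, 9, 15, 24, 36, 51 → 69 → 90 (differences are 3, 6, 9, … (increasing by 3 each time)).
Third component — each term is the sum of the two before it: 3, 5, 8, 13, 21, 34 → 55 → 89.
Putting the parts together: 63  69  55 and then 102  90  89.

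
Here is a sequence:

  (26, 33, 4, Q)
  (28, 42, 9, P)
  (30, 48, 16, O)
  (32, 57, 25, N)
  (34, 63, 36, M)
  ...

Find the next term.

(36, 72, 49, L)

First coordinate: +2 each step; 26, 28, 30, 32, 34 → 36.
Second coordinate — alternating steps +9, +6, +9, +6, …: 33, 42, 48, 57, 63 → 72.
For the third coordinate, perfect squares: 2², 3², 4², …: 4, 9, 16, 25, 36 → 49.
Letter goes Q, P, O, N, M → L (letters move back 1 place in the alphabet).
So the next term is (36, 72, 49, L).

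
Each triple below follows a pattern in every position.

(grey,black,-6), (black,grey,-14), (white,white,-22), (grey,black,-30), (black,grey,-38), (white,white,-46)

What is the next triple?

(grey,black,-54)

For the first shade, repeats grey → black → white: grey, black, white, grey, black, white → grey.
Second shade goes black, grey, white, black, grey, white → black (repeats black → grey → white).
Third part: −8 each step, so -6, -14, -22, -30, -38, -46 → -54.
Putting it together: (grey,black,-54).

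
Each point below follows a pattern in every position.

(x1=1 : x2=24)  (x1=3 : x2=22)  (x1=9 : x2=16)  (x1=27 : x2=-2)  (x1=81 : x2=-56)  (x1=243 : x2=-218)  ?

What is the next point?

(x1=729 : x2=-704)

X1: 1, 3, 9, 27, 81, 243 → 729 (×3 each step).
X2: 24, 22, 16, -2, -56, -218 → -704 (together with the x1 always sums to 25).
Combining the parts gives (x1=729 : x2=-704).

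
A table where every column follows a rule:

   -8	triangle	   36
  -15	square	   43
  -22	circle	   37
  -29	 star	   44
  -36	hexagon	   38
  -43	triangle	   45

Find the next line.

-50  square  39

First component goes -8, -15, -22, -29, -36, -43 → -50 (−7 each step).
Shape: triangle, square, circle, star, hexagon, triangle → square (repeats triangle → square → circle → star → hexagon).
Third component goes 36, 43, 37, 44, 38, 45 → 39 (alternating steps +7, −6, +7, −6, …).
Putting it together: -50  square  39.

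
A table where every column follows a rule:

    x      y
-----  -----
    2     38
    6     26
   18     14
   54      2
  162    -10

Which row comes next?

Column x: 2, 6, 18, 54, 162 → 486 (×3 each step).
Column y: −12 each step; 38, 26, 14, 2, -10 → -22.
So the next row is 486  -22.

486  -22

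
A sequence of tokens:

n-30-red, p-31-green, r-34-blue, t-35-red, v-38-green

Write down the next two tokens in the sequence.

x-39-blue then z-42-red

For the letter, letters move forward 2 places in the alphabet: n, p, r, t, v → x → z.
Second component: alternating steps +1, +3, +1, +3, …; 30, 31, 34, 35, 38 → 39 → 42.
Colour goes red, green, blue, red, green → blue → red (repeats red → green → blue).
Putting the parts together: x-39-blue and then z-42-red.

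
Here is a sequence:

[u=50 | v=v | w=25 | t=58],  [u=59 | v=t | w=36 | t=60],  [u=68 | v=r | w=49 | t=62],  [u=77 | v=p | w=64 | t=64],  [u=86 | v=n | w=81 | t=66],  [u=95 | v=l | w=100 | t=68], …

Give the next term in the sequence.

[u=104 | v=j | w=121 | t=70]

U: +9 each step, so 50, 59, 68, 77, 86, 95 → 104.
V: letters move back 2 places in the alphabet, so v, t, r, p, n, l → j.
W: perfect squares: 5², 6², 7², …, so 25, 36, 49, 64, 81, 100 → 121.
T: +2 each step, so 58, 60, 62, 64, 66, 68 → 70.
So the next term is [u=104 | v=j | w=121 | t=70].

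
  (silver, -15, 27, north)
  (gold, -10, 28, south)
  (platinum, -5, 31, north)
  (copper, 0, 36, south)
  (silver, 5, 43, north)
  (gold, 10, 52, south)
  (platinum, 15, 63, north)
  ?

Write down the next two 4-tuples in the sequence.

(copper, 20, 76, south), (silver, 25, 91, north)

Metal goes silver, gold, platinum, copper, silver, gold, platinum → copper → silver (repeats silver → gold → platinum → copper).
Second part: +5 each step; -15, -10, -5, 0, 5, 10, 15 → 20 → 25.
Third part: differences are 1, 3, 5, … (increasing by 2 each time), so 27, 28, 31, 36, 43, 52, 63 → 76 → 91.
Direction — alternates north ↔ south: north, south, north, south, north, south, north → south → north.
Putting the parts together: (copper, 20, 76, south) and then (silver, 25, 91, north).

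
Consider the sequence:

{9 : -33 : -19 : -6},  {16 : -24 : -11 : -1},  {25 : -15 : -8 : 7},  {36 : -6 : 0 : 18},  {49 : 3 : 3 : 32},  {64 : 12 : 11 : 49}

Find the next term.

{81 : 21 : 14 : 69}

First component goes 9, 16, 25, 36, 49, 64 → 81 (perfect squares: 3², 4², 5², …).
Second component: -33, -24, -15, -6, 3, 12 → 21 (+9 each step).
Third component: alternating steps +8, +3, +8, +3, …; -19, -11, -8, 0, 3, 11 → 14.
Fourth component goes -6, -1, 7, 18, 32, 49 → 69 (differences are 5, 8, 11, … (increasing by 3 each time)).
Combining the parts gives {81 : 21 : 14 : 69}.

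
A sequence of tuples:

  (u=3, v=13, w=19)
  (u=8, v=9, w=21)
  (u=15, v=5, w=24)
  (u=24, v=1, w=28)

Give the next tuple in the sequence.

U — differences are 5, 7, 9, … (increasing by 2 each time): 3, 8, 15, 24 → 35.
For the v, −4 each step: 13, 9, 5, 1 → -3.
For the w, differences are 2, 3, 4, … (increasing by 1 each time): 19, 21, 24, 28 → 33.
Putting it together: (u=35, v=-3, w=33).

(u=35, v=-3, w=33)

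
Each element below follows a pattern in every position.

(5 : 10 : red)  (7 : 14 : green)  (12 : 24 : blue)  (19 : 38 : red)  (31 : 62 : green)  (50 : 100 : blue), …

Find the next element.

First part: each term is the sum of the two before it; 5, 7, 12, 19, 31, 50 → 81.
Second part goes 10, 14, 24, 38, 62, 100 → 162 (always 2 × the first part).
Colour: red, green, blue, red, green, blue → red (repeats red → green → blue).
So the next element is (81 : 162 : red).

(81 : 162 : red)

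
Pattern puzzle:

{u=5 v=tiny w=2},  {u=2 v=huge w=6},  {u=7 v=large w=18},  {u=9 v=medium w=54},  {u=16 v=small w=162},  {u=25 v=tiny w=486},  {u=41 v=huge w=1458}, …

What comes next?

U — each term is the sum of the two before it: 5, 2, 7, 9, 16, 25, 41 → 66.
V: tiny, huge, large, medium, small, tiny, huge → large (repeats tiny → huge → large → medium → small).
For the w, ×3 each step: 2, 6, 18, 54, 162, 486, 1458 → 4374.
Putting it together: {u=66 v=large w=4374}.

{u=66 v=large w=4374}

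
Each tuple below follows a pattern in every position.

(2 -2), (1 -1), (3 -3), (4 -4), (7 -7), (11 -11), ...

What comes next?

(18 -18)

First entry: 2, 1, 3, 4, 7, 11 → 18 (each term is the sum of the two before it).
Second entry — always the negative of the first entry: -2, -1, -3, -4, -7, -11 → -18.
So the next tuple is (18 -18).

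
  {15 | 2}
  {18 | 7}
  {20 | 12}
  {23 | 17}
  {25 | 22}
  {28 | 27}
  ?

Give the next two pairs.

First slot: 15, 18, 20, 23, 25, 28 → 30 → 33 (alternating steps +3, +2, +3, +2, …).
Second slot: +5 each step, so 2, 7, 12, 17, 22, 27 → 32 → 37.
So the next two pairs are {30 | 32} and {33 | 37}.

{30 | 32}, {33 | 37}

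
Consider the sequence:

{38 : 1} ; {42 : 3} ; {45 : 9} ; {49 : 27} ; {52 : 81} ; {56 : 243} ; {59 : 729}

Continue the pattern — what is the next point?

{63 : 2187}

First entry goes 38, 42, 45, 49, 52, 56, 59 → 63 (alternating steps +4, +3, +4, +3, …).
Second entry: ×3 each step, so 1, 3, 9, 27, 81, 243, 729 → 2187.
So the next point is {63 : 2187}.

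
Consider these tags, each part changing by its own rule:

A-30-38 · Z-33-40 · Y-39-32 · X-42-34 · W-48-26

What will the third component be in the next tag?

Letter: A, Z, Y, X, W → V (letters move back 1 place in the alphabet, wrapping A→Z).
Second component: alternating steps +3, +6, +3, +6, …; 30, 33, 39, 42, 48 → 51.
For the third component, alternating steps +2, −8, +2, −8, …: 38, 40, 32, 34, 26 → 28.

28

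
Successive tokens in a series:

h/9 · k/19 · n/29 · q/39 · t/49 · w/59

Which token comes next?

z/69

Letter goes h, k, n, q, t, w → z (letters move forward 3 places in the alphabet).
Second component goes 9, 19, 29, 39, 49, 59 → 69 (+10 each step).
Putting it together: z/69.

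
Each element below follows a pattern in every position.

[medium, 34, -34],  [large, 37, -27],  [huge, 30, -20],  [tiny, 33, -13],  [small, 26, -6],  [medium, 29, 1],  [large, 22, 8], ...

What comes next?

Size — repeats medium → large → huge → tiny → small: medium, large, huge, tiny, small, medium, large → huge.
Second entry goes 34, 37, 30, 33, 26, 29, 22 → 25 (alternating steps +3, −7, +3, −7, …).
For the third entry, +7 each step: -34, -27, -20, -13, -6, 1, 8 → 15.
So the next element is [huge, 25, 15].

[huge, 25, 15]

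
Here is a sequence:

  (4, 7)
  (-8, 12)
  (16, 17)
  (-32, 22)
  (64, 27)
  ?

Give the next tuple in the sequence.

First value: ×(-2) each step, so 4, -8, 16, -32, 64 → -128.
Second value: 7, 12, 17, 22, 27 → 32 (+5 each step).
Putting it together: (-128, 32).

(-128, 32)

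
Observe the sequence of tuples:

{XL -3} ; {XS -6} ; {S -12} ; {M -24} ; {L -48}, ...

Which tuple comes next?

Size: runs through clothing sizes XS→XL, so XL, XS, S, M, L → XL.
Second slot — ×2 each step: -3, -6, -12, -24, -48 → -96.
So the next tuple is {XL -96}.

{XL -96}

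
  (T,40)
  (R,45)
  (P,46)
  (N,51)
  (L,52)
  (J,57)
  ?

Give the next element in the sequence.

Letter — letters move back 2 places in the alphabet: T, R, P, N, L, J → H.
Second slot — alternating steps +5, +1, +5, +1, …: 40, 45, 46, 51, 52, 57 → 58.
Putting it together: (H,58).

(H,58)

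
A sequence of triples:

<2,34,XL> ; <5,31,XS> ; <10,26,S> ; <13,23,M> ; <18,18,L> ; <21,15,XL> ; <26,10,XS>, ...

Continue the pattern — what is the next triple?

<29,7,S>

First component goes 2, 5, 10, 13, 18, 21, 26 → 29 (alternating steps +3, +5, +3, +5, …).
Second component: together with the first component always sums to 36, so 34, 31, 26, 23, 18, 15, 10 → 7.
For the size, repeats XL → XS → S → M → L: XL, XS, S, M, L, XL, XS → S.
So the next triple is <29,7,S>.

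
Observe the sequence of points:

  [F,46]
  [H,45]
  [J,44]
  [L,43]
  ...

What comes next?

[N,42]

For the letter, letters move forward 2 places in the alphabet: F, H, J, L → N.
For the second value, −1 each step: 46, 45, 44, 43 → 42.
Putting it together: [N,42].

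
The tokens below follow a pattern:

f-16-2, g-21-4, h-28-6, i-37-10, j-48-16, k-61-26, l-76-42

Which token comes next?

Letter goes f, g, h, i, j, k, l → m (letters move forward 1 place in the alphabet).
For the second component, differences are 5, 7, 9, … (increasing by 2 each time): 16, 21, 28, 37, 48, 61, 76 → 93.
Third component: each term is the sum of the two before it; 2, 4, 6, 10, 16, 26, 42 → 68.
Putting it together: m-93-68.

m-93-68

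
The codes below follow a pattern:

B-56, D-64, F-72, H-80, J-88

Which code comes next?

L-96

Letter: letters move forward 2 places in the alphabet, so B, D, F, H, J → L.
Second component: +8 each step; 56, 64, 72, 80, 88 → 96.
Combining the parts gives L-96.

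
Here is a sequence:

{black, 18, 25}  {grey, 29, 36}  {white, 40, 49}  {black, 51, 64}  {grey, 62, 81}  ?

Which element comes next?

Shade — repeats black → grey → white: black, grey, white, black, grey → white.
Second coordinate: +11 each step; 18, 29, 40, 51, 62 → 73.
Third coordinate: perfect squares: 5², 6², 7², …; 25, 36, 49, 64, 81 → 100.
Putting it together: {white, 73, 100}.

{white, 73, 100}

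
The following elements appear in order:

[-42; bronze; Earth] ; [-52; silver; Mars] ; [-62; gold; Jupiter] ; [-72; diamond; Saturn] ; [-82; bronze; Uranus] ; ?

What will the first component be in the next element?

-92

First component: −10 each step, so -42, -52, -62, -72, -82 → -92.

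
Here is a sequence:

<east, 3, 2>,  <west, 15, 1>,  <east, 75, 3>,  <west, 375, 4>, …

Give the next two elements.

<east, 1875, 7>, <west, 9375, 11>

For the direction, alternates east ↔ west: east, west, east, west → east → west.
For the second value, ×5 each step: 3, 15, 75, 375 → 1875 → 9375.
Third value goes 2, 1, 3, 4 → 7 → 11 (each term is the sum of the two before it).
So the next two elements are <east, 1875, 7> and <west, 9375, 11>.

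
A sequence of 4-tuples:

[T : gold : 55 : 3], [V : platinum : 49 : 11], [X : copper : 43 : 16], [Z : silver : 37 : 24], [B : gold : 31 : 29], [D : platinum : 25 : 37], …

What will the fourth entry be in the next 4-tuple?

For the letter, letters move forward 2 places in the alphabet, wrapping Z→A: T, V, X, Z, B, D → F.
Metal — repeats gold → platinum → copper → silver: gold, platinum, copper, silver, gold, platinum → copper.
For the third entry, −6 each step: 55, 49, 43, 37, 31, 25 → 19.
Fourth entry: alternating steps +8, +5, +8, +5, …, so 3, 11, 16, 24, 29, 37 → 42.

42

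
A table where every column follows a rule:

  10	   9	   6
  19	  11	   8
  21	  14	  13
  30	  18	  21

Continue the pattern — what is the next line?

For the first component, alternating steps +9, +2, +9, +2, …: 10, 19, 21, 30 → 32.
For the second component, differences are 2, 3, 4, … (increasing by 1 each time): 9, 11, 14, 18 → 23.
Third component: differences are 2, 5, 8, … (increasing by 3 each time), so 6, 8, 13, 21 → 32.
So the next line is 32  23  32.

32  23  32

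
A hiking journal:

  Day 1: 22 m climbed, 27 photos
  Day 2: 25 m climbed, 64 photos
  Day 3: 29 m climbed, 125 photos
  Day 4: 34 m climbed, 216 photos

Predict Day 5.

M climbed goes 22, 25, 29, 34 → 40 (differences are 3, 4, 5, … (increasing by 1 each time)).
Photos: perfect cubes: 3³, 4³, 5³, …, so 27, 64, 125, 216 → 343.
So the next row is 40 m climbed, 343 photos.

40 m climbed, 343 photos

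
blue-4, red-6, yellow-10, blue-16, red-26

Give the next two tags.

yellow-42, blue-68

Colour goes blue, red, yellow, blue, red → yellow → blue (repeats blue → red → yellow).
Second component: each term is the sum of the two before it; 4, 6, 10, 16, 26 → 42 → 68.
So the next two tags are yellow-42 and blue-68.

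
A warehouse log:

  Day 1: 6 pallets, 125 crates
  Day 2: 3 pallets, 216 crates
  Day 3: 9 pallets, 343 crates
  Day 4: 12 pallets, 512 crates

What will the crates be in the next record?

729

Crates: 125, 216, 343, 512 → 729 (perfect cubes: 5³, 6³, 7³, …).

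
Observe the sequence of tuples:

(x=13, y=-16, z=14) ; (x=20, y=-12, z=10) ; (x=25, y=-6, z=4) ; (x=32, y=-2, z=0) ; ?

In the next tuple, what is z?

X: alternating steps +7, +5, +7, +5, …; 13, 20, 25, 32 → 37.
Y: -16, -12, -6, -2 → 4 (alternating steps +4, +6, +4, +6, …).
Z: together with the y always sums to -2; 14, 10, 4, 0 → -6.

-6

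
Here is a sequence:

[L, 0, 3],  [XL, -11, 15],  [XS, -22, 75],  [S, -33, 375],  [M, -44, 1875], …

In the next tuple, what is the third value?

Third value — ×5 each step: 3, 15, 75, 375, 1875 → 9375.

9375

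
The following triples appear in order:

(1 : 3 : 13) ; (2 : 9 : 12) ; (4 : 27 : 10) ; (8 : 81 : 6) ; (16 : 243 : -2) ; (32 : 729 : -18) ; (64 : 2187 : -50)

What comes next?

First value: ×2 each step, so 1, 2, 4, 8, 16, 32, 64 → 128.
Second value: ×3 each step; 3, 9, 27, 81, 243, 729, 2187 → 6561.
For the third value, together with the first value always sums to 14: 13, 12, 10, 6, -2, -18, -50 → -114.
Putting it together: (128 : 6561 : -114).

(128 : 6561 : -114)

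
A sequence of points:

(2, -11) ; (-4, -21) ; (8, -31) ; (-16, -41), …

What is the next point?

(32, -51)

First slot goes 2, -4, 8, -16 → 32 (×(-2) each step).
Second slot: −10 each step; -11, -21, -31, -41 → -51.
Putting it together: (32, -51).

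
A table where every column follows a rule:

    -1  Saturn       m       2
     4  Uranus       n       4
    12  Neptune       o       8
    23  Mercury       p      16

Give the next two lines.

37  Venus  q  32; 54  Earth  r  64

First component goes -1, 4, 12, 23 → 37 → 54 (differences are 5, 8, 11, … (increasing by 3 each time)).
Planet: runs through the planets Mercury→Neptune; Saturn, Uranus, Neptune, Mercury → Venus → Earth.
Letter goes m, n, o, p → q → r (letters move forward 1 place in the alphabet).
Fourth component: ×2 each step, so 2, 4, 8, 16 → 32 → 64.
Putting the parts together: 37  Venus  q  32 and then 54  Earth  r  64.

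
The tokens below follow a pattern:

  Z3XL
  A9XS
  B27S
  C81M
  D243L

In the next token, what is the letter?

E

Letter goes Z, A, B, C, D → E (letters move forward 1 place in the alphabet, wrapping Z→A).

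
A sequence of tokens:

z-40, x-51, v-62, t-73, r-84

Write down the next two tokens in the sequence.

p-95 then n-106

Letter: z, x, v, t, r → p → n (letters move back 2 places in the alphabet).
Second component: +11 each step; 40, 51, 62, 73, 84 → 95 → 106.
Putting the parts together: p-95 and then n-106.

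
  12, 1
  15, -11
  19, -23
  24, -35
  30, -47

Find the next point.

37, -59

First entry: differences are 3, 4, 5, … (increasing by 1 each time), so 12, 15, 19, 24, 30 → 37.
Second entry goes 1, -11, -23, -35, -47 → -59 (−12 each step).
So the next point is 37, -59.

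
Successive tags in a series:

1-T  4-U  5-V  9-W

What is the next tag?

14-X

First component — each term is the sum of the two before it: 1, 4, 5, 9 → 14.
Letter goes T, U, V, W → X (letters move forward 1 place in the alphabet).
So the next tag is 14-X.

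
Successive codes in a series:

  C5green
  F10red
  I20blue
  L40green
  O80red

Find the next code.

R160blue

Letter: letters move forward 3 places in the alphabet, so C, F, I, L, O → R.
Second component: ×2 each step; 5, 10, 20, 40, 80 → 160.
Colour: green, red, blue, green, red → blue (repeats green → red → blue).
Putting it together: R160blue.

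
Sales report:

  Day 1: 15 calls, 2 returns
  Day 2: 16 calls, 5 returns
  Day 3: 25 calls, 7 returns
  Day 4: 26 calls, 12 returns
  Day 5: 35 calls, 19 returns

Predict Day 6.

Calls — alternating steps +1, +9, +1, +9, …: 15, 16, 25, 26, 35 → 36.
Returns: each term is the sum of the two before it, so 2, 5, 7, 12, 19 → 31.
Combining the parts gives 36 calls, 31 returns.

36 calls, 31 returns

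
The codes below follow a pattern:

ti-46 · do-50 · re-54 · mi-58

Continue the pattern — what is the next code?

Note — runs through the solfège scale do→ti: ti, do, re, mi → fa.
Second component: +4 each step, so 46, 50, 54, 58 → 62.
Combining the parts gives fa-62.

fa-62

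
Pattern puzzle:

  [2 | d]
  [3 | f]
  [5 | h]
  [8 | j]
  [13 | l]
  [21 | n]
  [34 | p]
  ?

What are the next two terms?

First value: 2, 3, 5, 8, 13, 21, 34 → 55 → 89 (each term is the sum of the two before it).
Letter: letters move forward 2 places in the alphabet, so d, f, h, j, l, n, p → r → t.
Putting the parts together: [55 | r] and then [89 | t].

[55 | r], [89 | t]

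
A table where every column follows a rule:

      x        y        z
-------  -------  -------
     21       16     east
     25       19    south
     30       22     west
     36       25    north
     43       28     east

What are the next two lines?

51  31  south; 60  34  west

Column x: 21, 25, 30, 36, 43 → 51 → 60 (differences are 4, 5, 6, … (increasing by 1 each time)).
Column y: +3 each step; 16, 19, 22, 25, 28 → 31 → 34.
Column z: repeats east → south → west → north, so east, south, west, north, east → south → west.
Putting the parts together: 51  31  south and then 60  34  west.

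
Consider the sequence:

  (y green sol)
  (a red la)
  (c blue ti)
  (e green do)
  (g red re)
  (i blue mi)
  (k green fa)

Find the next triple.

Letter — letters move forward 2 places in the alphabet, wrapping Z→A: y, a, c, e, g, i, k → m.
Colour: repeats green → red → blue, so green, red, blue, green, red, blue, green → red.
For the note, runs through the solfège scale do→ti: sol, la, ti, do, re, mi, fa → sol.
Putting it together: (m red sol).

(m red sol)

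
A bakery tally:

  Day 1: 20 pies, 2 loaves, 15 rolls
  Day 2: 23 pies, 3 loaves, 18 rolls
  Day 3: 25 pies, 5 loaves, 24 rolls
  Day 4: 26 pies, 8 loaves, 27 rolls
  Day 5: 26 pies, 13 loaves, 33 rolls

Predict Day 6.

25 pies, 21 loaves, 36 rolls

Pies: 20, 23, 25, 26, 26 → 25 (differences are 3, 2, 1, … (decreasing by 1 each time)).
Loaves — each term is the sum of the two before it: 2, 3, 5, 8, 13 → 21.
Rolls — alternating steps +3, +6, +3, +6, …: 15, 18, 24, 27, 33 → 36.
Putting it together: 25 pies, 21 loaves, 36 rolls.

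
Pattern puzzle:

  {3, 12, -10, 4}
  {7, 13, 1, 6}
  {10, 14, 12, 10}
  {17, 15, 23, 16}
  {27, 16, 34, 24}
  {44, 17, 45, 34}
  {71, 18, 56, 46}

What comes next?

{115, 19, 67, 60}

First entry: each term is the sum of the two before it; 3, 7, 10, 17, 27, 44, 71 → 115.
For the second entry, +1 each step: 12, 13, 14, 15, 16, 17, 18 → 19.
Third entry: -10, 1, 12, 23, 34, 45, 56 → 67 (+11 each step).
Fourth entry goes 4, 6, 10, 16, 24, 34, 46 → 60 (differences are 2, 4, 6, … (increasing by 2 each time)).
Putting it together: {115, 19, 67, 60}.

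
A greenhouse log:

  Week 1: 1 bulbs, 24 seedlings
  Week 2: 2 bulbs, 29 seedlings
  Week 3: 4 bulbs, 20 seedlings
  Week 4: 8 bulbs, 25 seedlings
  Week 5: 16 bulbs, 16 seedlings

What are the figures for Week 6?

32 bulbs, 21 seedlings

For the bulbs, ×2 each step: 1, 2, 4, 8, 16 → 32.
For the seedlings, alternating steps +5, −9, +5, −9, …: 24, 29, 20, 25, 16 → 21.
Combining the parts gives 32 bulbs, 21 seedlings.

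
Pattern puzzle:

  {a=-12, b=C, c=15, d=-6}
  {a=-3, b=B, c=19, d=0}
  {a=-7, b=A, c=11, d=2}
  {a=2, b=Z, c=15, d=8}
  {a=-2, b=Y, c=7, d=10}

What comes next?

A: alternating steps +9, −4, +9, −4, …; -12, -3, -7, 2, -2 → 7.
B goes C, B, A, Z, Y → X (letters move back 1 place in the alphabet, wrapping A→Z).
C: alternating steps +4, −8, +4, −8, …; 15, 19, 11, 15, 7 → 11.
For the d, alternating steps +6, +2, +6, +2, …: -6, 0, 2, 8, 10 → 16.
Combining the parts gives {a=7, b=X, c=11, d=16}.

{a=7, b=X, c=11, d=16}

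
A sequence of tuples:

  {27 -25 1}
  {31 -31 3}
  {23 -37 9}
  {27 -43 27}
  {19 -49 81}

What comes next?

First component: alternating steps +4, −8, +4, −8, …, so 27, 31, 23, 27, 19 → 23.
Second component: −6 each step, so -25, -31, -37, -43, -49 → -55.
Third component: ×3 each step, so 1, 3, 9, 27, 81 → 243.
Putting it together: {23 -55 243}.

{23 -55 243}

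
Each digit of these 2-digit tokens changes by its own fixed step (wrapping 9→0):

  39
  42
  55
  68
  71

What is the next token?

First digit: +1 each step, mod 10; 3, 4, 5, 6, 7 → 8.
For the second digit, +3 each step, mod 10: 9, 2, 5, 8, 1 → 4.
Combining the parts gives 84.

84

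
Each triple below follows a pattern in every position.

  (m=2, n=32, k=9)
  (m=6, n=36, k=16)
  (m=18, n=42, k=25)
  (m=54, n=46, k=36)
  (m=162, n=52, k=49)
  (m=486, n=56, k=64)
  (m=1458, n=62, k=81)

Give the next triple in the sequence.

(m=4374, n=66, k=100)

M: ×3 each step, so 2, 6, 18, 54, 162, 486, 1458 → 4374.
N goes 32, 36, 42, 46, 52, 56, 62 → 66 (alternating steps +4, +6, +4, +6, …).
K: perfect squares: 3², 4², 5², …; 9, 16, 25, 36, 49, 64, 81 → 100.
Combining the parts gives (m=4374, n=66, k=100).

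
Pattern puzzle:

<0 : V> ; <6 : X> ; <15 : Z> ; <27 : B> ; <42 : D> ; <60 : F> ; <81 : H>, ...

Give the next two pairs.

<105 : J>, <132 : L>

For the first value, differences are 6, 9, 12, … (increasing by 3 each time): 0, 6, 15, 27, 42, 60, 81 → 105 → 132.
For the letter, letters move forward 2 places in the alphabet, wrapping Z→A: V, X, Z, B, D, F, H → J → L.
So the next two pairs are <105 : J> and <132 : L>.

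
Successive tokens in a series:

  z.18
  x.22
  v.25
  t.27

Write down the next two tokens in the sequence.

r.28, p.28

Letter: z, x, v, t → r → p (letters move back 2 places in the alphabet).
Second component: differences are 4, 3, 2, … (decreasing by 1 each time), so 18, 22, 25, 27 → 28 → 28.
So the next two tokens are r.28 and p.28.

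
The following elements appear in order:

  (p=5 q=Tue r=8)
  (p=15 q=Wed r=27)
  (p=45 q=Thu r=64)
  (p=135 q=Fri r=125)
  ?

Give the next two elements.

For the p, ×3 each step: 5, 15, 45, 135 → 405 → 1215.
Q: runs through the weekdays Mon→Sun, so Tue, Wed, Thu, Fri → Sat → Sun.
For the r, perfect cubes: 2³, 3³, 4³, …: 8, 27, 64, 125 → 216 → 343.
So the next two elements are (p=405 q=Sat r=216) and (p=1215 q=Sun r=343).

(p=405 q=Sat r=216), (p=1215 q=Sun r=343)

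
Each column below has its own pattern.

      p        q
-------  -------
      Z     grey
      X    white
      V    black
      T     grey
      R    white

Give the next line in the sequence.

P  black

For the column p, letters move back 2 places in the alphabet: Z, X, V, T, R → P.
For the column q, repeats grey → white → black: grey, white, black, grey, white → black.
So the next line is P  black.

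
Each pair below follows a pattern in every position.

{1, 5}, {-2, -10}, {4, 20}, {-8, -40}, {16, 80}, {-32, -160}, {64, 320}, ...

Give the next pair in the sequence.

{-128, -640}

First component: ×(-2) each step; 1, -2, 4, -8, 16, -32, 64 → -128.
Second component: ×(-2) each step; 5, -10, 20, -40, 80, -160, 320 → -640.
Combining the parts gives {-128, -640}.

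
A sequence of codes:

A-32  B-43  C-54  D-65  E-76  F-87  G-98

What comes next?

H-109

For the letter, letters move forward 1 place in the alphabet: A, B, C, D, E, F, G → H.
Second component goes 32, 43, 54, 65, 76, 87, 98 → 109 (+11 each step).
So the next code is H-109.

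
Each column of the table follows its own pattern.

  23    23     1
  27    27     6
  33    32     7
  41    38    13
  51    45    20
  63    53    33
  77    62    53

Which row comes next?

93  72  86

For the first component, differences are 4, 6, 8, … (increasing by 2 each time): 23, 27, 33, 41, 51, 63, 77 → 93.
For the second component, differences are 4, 5, 6, … (increasing by 1 each time): 23, 27, 32, 38, 45, 53, 62 → 72.
Third component goes 1, 6, 7, 13, 20, 33, 53 → 86 (each term is the sum of the two before it).
Combining the parts gives 93  72  86.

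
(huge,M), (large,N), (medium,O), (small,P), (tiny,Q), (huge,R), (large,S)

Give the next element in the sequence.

(medium,T)

For the size, repeats huge → large → medium → small → tiny: huge, large, medium, small, tiny, huge, large → medium.
Letter: M, N, O, P, Q, R, S → T (letters move forward 1 place in the alphabet).
Putting it together: (medium,T).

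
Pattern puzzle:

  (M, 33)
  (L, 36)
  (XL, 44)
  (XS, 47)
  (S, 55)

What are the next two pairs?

Size: runs through clothing sizes XS→XL; M, L, XL, XS, S → M → L.
For the second coordinate, alternating steps +3, +8, +3, +8, …: 33, 36, 44, 47, 55 → 58 → 66.
Putting the parts together: (M, 58) and then (L, 66).

(M, 58), (L, 66)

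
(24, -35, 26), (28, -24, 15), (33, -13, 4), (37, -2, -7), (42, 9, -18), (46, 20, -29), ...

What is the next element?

First value — alternating steps +4, +5, +4, +5, …: 24, 28, 33, 37, 42, 46 → 51.
Second value — +11 each step: -35, -24, -13, -2, 9, 20 → 31.
Third value goes 26, 15, 4, -7, -18, -29 → -40 (together with the second value always sums to -9).
So the next element is (51, 31, -40).

(51, 31, -40)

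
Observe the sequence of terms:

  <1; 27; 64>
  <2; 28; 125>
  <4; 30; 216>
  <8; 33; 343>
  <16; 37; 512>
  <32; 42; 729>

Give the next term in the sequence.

For the first coordinate, ×2 each step: 1, 2, 4, 8, 16, 32 → 64.
Second coordinate: differences are 1, 2, 3, … (increasing by 1 each time), so 27, 28, 30, 33, 37, 42 → 48.
For the third coordinate, perfect cubes: 4³, 5³, 6³, …: 64, 125, 216, 343, 512, 729 → 1000.
Combining the parts gives <64; 48; 1000>.

<64; 48; 1000>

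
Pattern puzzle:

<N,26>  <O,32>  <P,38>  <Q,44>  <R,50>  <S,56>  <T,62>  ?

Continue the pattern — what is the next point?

<U,68>

For the letter, letters move forward 1 place in the alphabet: N, O, P, Q, R, S, T → U.
Second slot — +6 each step: 26, 32, 38, 44, 50, 56, 62 → 68.
Combining the parts gives <U,68>.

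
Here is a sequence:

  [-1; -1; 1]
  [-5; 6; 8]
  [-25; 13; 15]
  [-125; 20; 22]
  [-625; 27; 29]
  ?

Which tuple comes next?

[-3125; 34; 36]

For the first value, ×5 each step: -1, -5, -25, -125, -625 → -3125.
Second value: +7 each step, so -1, 6, 13, 20, 27 → 34.
Third value — always 2 more than the second value: 1, 8, 15, 22, 29 → 36.
So the next tuple is [-3125; 34; 36].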